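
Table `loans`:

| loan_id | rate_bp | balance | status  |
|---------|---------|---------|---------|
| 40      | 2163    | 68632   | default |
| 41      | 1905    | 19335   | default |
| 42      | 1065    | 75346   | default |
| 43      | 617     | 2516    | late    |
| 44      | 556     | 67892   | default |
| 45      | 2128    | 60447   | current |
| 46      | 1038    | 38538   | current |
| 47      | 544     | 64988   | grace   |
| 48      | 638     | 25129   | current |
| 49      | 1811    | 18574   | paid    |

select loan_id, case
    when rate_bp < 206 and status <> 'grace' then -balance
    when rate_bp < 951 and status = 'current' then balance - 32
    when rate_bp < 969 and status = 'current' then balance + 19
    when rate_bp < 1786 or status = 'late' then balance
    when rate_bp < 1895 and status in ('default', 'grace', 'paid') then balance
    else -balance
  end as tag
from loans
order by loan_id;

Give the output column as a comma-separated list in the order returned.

loan_id=40: ELSE → -68632
loan_id=41: ELSE → -19335
loan_id=42: rate_bp < 1786 or status = 'late' → 75346
loan_id=43: rate_bp < 1786 or status = 'late' → 2516
loan_id=44: rate_bp < 1786 or status = 'late' → 67892
loan_id=45: ELSE → -60447
loan_id=46: rate_bp < 1786 or status = 'late' → 38538
loan_id=47: rate_bp < 1786 or status = 'late' → 64988
loan_id=48: rate_bp < 951 and status = 'current' → 25097
loan_id=49: rate_bp < 1895 and status in ('default', 'grace', 'paid') → 18574

-68632, -19335, 75346, 2516, 67892, -60447, 38538, 64988, 25097, 18574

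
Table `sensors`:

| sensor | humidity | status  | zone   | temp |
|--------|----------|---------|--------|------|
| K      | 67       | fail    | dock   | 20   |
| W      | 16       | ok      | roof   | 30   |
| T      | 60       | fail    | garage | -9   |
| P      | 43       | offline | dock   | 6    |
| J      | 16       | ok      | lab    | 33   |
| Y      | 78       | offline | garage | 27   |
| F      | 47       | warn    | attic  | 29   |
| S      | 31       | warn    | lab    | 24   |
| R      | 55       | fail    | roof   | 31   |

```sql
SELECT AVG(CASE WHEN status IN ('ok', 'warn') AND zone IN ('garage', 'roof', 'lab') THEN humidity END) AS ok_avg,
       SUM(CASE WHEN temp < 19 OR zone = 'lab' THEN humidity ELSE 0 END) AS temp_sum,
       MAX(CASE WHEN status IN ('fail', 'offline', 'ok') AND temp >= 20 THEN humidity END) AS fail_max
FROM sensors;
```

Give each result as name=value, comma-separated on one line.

[ok_avg: status IN ('ok', 'warn') AND zone IN ('garage', 'roof', 'lab')]
sensor=K: ✗
sensor=W: ✓ → 16
sensor=T: ✗
sensor=P: ✗
sensor=J: ✓ → 16
sensor=Y: ✗
sensor=F: ✗
sensor=S: ✓ → 31
sensor=R: ✗
ok_avg = (16 + 16 + 31) / 3 = 21
—
[temp_sum: temp < 19 OR zone = 'lab']
sensor=K: ✗
sensor=W: ✗
sensor=T: ✓ → 60
sensor=P: ✓ → 43
sensor=J: ✓ → 16
sensor=Y: ✗
sensor=F: ✗
sensor=S: ✓ → 31
sensor=R: ✗
temp_sum = 60 + 43 + 16 + 31 = 150
—
[fail_max: status IN ('fail', 'offline', 'ok') AND temp >= 20]
sensor=K: ✓ → 67
sensor=W: ✓ → 16
sensor=T: ✗
sensor=P: ✗
sensor=J: ✓ → 16
sensor=Y: ✓ → 78
sensor=F: ✗
sensor=S: ✗
sensor=R: ✓ → 55
fail_max = MAX(67, 16, 16, 78, 55) = 78

ok_avg=21, temp_sum=150, fail_max=78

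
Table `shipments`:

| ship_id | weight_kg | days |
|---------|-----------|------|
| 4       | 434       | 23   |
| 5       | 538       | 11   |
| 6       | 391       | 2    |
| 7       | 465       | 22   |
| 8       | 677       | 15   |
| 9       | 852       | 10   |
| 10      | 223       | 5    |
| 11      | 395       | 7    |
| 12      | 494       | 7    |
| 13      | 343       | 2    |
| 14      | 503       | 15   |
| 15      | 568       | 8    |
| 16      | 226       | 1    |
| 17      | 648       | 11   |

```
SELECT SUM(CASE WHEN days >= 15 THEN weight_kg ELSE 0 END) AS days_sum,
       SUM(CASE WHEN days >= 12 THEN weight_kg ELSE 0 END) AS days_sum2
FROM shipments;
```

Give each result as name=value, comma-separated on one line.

[days_sum: days >= 15]
ship_id=4: ✓ → 434
ship_id=5: ✗
ship_id=6: ✗
ship_id=7: ✓ → 465
ship_id=8: ✓ → 677
ship_id=9: ✗
ship_id=10: ✗
ship_id=11: ✗
ship_id=12: ✗
ship_id=13: ✗
ship_id=14: ✓ → 503
ship_id=15: ✗
ship_id=16: ✗
ship_id=17: ✗
days_sum = 434 + 465 + 677 + 503 = 2079
—
[days_sum2: days >= 12]
ship_id=4: ✓ → 434
ship_id=5: ✗
ship_id=6: ✗
ship_id=7: ✓ → 465
ship_id=8: ✓ → 677
ship_id=9: ✗
ship_id=10: ✗
ship_id=11: ✗
ship_id=12: ✗
ship_id=13: ✗
ship_id=14: ✓ → 503
ship_id=15: ✗
ship_id=16: ✗
ship_id=17: ✗
days_sum2 = 434 + 465 + 677 + 503 = 2079

days_sum=2079, days_sum2=2079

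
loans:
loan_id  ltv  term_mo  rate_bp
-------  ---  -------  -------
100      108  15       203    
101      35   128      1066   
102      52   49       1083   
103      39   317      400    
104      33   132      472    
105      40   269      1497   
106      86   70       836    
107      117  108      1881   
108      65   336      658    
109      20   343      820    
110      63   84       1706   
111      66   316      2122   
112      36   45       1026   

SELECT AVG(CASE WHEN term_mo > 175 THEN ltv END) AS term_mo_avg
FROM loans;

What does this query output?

loan_id=100: ✗
loan_id=101: ✗
loan_id=102: ✗
loan_id=103: ✓ → 39
loan_id=104: ✗
loan_id=105: ✓ → 40
loan_id=106: ✗
loan_id=107: ✗
loan_id=108: ✓ → 65
loan_id=109: ✓ → 20
loan_id=110: ✗
loan_id=111: ✓ → 66
loan_id=112: ✗
term_mo_avg = (39 + 40 + 65 + 20 + 66) / 5 = 46

46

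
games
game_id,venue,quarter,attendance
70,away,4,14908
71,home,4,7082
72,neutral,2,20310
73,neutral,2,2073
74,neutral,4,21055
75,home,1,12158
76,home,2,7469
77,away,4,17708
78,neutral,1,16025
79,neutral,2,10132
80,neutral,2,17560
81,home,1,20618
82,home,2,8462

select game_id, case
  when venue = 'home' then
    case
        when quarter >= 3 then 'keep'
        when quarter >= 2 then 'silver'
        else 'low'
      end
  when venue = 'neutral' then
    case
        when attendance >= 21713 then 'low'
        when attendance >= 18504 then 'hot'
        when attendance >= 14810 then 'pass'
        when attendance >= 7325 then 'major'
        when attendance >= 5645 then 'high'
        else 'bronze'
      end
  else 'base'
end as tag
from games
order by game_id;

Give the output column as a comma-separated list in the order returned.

base, keep, hot, bronze, hot, low, silver, base, pass, major, pass, low, silver

game_id=70: venue='away' → outer ELSE → base
game_id=71: venue='home' → inner[quarter >= 3] → keep
game_id=72: venue='neutral' → inner[attendance >= 18504] → hot
game_id=73: venue='neutral' → inner[ELSE] → bronze
game_id=74: venue='neutral' → inner[attendance >= 18504] → hot
game_id=75: venue='home' → inner[ELSE] → low
game_id=76: venue='home' → inner[quarter >= 2] → silver
game_id=77: venue='away' → outer ELSE → base
game_id=78: venue='neutral' → inner[attendance >= 14810] → pass
game_id=79: venue='neutral' → inner[attendance >= 7325] → major
game_id=80: venue='neutral' → inner[attendance >= 14810] → pass
game_id=81: venue='home' → inner[ELSE] → low
game_id=82: venue='home' → inner[quarter >= 2] → silver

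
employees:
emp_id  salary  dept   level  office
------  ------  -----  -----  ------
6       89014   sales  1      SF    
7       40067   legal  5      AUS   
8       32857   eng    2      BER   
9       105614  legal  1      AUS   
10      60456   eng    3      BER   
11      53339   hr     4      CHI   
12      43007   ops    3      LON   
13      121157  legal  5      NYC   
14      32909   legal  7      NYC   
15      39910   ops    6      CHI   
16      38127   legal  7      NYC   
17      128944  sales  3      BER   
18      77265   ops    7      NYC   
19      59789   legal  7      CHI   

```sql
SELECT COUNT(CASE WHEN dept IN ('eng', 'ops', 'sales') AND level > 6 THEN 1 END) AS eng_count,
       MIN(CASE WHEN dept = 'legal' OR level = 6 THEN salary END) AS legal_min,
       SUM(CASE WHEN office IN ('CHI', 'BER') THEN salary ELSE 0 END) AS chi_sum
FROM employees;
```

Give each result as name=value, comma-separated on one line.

[eng_count: dept IN ('eng', 'ops', 'sales') AND level > 6]
emp_id=6: ✗
emp_id=7: ✗
emp_id=8: ✗
emp_id=9: ✗
emp_id=10: ✗
emp_id=11: ✗
emp_id=12: ✗
emp_id=13: ✗
emp_id=14: ✗
emp_id=15: ✗
emp_id=16: ✗
emp_id=17: ✗
emp_id=18: ✓ → 1
emp_id=19: ✗
eng_count = COUNT(1) = 1
—
[legal_min: dept = 'legal' OR level = 6]
emp_id=6: ✗
emp_id=7: ✓ → 40067
emp_id=8: ✗
emp_id=9: ✓ → 105614
emp_id=10: ✗
emp_id=11: ✗
emp_id=12: ✗
emp_id=13: ✓ → 121157
emp_id=14: ✓ → 32909
emp_id=15: ✓ → 39910
emp_id=16: ✓ → 38127
emp_id=17: ✗
emp_id=18: ✗
emp_id=19: ✓ → 59789
legal_min = MIN(40067, 105614, 121157, 32909, 39910, 38127, 59789) = 32909
—
[chi_sum: office IN ('CHI', 'BER')]
emp_id=6: ✗
emp_id=7: ✗
emp_id=8: ✓ → 32857
emp_id=9: ✗
emp_id=10: ✓ → 60456
emp_id=11: ✓ → 53339
emp_id=12: ✗
emp_id=13: ✗
emp_id=14: ✗
emp_id=15: ✓ → 39910
emp_id=16: ✗
emp_id=17: ✓ → 128944
emp_id=18: ✗
emp_id=19: ✓ → 59789
chi_sum = 32857 + 60456 + 53339 + 39910 + 128944 + 59789 = 375295

eng_count=1, legal_min=32909, chi_sum=375295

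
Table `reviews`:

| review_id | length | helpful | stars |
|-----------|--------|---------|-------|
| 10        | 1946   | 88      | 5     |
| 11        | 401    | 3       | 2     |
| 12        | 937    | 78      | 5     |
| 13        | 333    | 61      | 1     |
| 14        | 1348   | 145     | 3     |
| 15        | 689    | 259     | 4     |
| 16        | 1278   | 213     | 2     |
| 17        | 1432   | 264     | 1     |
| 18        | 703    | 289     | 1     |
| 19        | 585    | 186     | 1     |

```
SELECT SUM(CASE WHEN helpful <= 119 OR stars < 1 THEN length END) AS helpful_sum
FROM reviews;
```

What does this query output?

3617

review_id=10: ✓ → 1946
review_id=11: ✓ → 401
review_id=12: ✓ → 937
review_id=13: ✓ → 333
review_id=14: ✗
review_id=15: ✗
review_id=16: ✗
review_id=17: ✗
review_id=18: ✗
review_id=19: ✗
helpful_sum = 1946 + 401 + 937 + 333 = 3617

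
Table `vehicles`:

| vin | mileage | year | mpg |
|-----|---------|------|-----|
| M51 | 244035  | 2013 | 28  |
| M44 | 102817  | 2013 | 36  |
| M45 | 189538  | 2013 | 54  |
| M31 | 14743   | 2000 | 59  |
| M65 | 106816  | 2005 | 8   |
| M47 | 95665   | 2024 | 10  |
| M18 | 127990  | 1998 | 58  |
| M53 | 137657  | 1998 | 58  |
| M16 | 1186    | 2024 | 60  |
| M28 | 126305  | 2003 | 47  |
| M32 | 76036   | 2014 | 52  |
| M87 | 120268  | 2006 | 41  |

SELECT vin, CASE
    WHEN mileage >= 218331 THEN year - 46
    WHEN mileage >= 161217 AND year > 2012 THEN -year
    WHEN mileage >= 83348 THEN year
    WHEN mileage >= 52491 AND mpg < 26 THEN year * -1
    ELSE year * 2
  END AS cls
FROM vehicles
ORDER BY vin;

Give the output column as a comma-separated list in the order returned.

vin=M16: ELSE → 4048
vin=M18: mileage >= 83348 → 1998
vin=M28: mileage >= 83348 → 2003
vin=M31: ELSE → 4000
vin=M32: ELSE → 4028
vin=M44: mileage >= 83348 → 2013
vin=M45: mileage >= 161217 AND year > 2012 → -2013
vin=M47: mileage >= 83348 → 2024
vin=M51: mileage >= 218331 → 1967
vin=M53: mileage >= 83348 → 1998
vin=M65: mileage >= 83348 → 2005
vin=M87: mileage >= 83348 → 2006

4048, 1998, 2003, 4000, 4028, 2013, -2013, 2024, 1967, 1998, 2005, 2006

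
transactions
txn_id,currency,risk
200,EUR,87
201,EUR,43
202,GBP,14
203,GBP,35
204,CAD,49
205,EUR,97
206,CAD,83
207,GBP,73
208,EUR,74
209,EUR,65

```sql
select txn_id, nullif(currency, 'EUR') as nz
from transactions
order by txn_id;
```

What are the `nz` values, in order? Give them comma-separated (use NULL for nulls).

txn_id=200: currency=EUR vs EUR: equal → NULL
txn_id=201: currency=EUR vs EUR: equal → NULL
txn_id=202: currency=GBP vs EUR: differ → GBP
txn_id=203: currency=GBP vs EUR: differ → GBP
txn_id=204: currency=CAD vs EUR: differ → CAD
txn_id=205: currency=EUR vs EUR: equal → NULL
txn_id=206: currency=CAD vs EUR: differ → CAD
txn_id=207: currency=GBP vs EUR: differ → GBP
txn_id=208: currency=EUR vs EUR: equal → NULL
txn_id=209: currency=EUR vs EUR: equal → NULL

NULL, NULL, GBP, GBP, CAD, NULL, CAD, GBP, NULL, NULL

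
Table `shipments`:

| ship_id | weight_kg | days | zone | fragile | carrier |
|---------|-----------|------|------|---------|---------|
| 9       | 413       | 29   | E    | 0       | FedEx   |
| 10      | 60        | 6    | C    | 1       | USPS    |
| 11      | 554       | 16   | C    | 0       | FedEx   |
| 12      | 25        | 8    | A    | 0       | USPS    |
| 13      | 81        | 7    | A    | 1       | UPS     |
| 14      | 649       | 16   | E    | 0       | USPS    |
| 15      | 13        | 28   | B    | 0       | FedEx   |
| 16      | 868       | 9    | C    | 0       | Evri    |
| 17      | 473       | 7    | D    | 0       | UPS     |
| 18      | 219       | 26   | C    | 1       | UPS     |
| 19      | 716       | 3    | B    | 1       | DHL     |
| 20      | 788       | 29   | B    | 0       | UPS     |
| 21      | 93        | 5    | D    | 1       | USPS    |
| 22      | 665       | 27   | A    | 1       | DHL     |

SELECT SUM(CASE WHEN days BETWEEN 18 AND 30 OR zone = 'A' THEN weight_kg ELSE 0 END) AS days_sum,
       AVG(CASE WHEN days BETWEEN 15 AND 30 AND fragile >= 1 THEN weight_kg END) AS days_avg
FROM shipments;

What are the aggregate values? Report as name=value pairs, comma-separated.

days_sum=2204, days_avg=442

[days_sum: days BETWEEN 18 AND 30 OR zone = 'A']
ship_id=9: ✓ → 413
ship_id=10: ✗
ship_id=11: ✗
ship_id=12: ✓ → 25
ship_id=13: ✓ → 81
ship_id=14: ✗
ship_id=15: ✓ → 13
ship_id=16: ✗
ship_id=17: ✗
ship_id=18: ✓ → 219
ship_id=19: ✗
ship_id=20: ✓ → 788
ship_id=21: ✗
ship_id=22: ✓ → 665
days_sum = 413 + 25 + 81 + 13 + 219 + 788 + 665 = 2204
—
[days_avg: days BETWEEN 15 AND 30 AND fragile >= 1]
ship_id=9: ✗
ship_id=10: ✗
ship_id=11: ✗
ship_id=12: ✗
ship_id=13: ✗
ship_id=14: ✗
ship_id=15: ✗
ship_id=16: ✗
ship_id=17: ✗
ship_id=18: ✓ → 219
ship_id=19: ✗
ship_id=20: ✗
ship_id=21: ✗
ship_id=22: ✓ → 665
days_avg = (219 + 665) / 2 = 442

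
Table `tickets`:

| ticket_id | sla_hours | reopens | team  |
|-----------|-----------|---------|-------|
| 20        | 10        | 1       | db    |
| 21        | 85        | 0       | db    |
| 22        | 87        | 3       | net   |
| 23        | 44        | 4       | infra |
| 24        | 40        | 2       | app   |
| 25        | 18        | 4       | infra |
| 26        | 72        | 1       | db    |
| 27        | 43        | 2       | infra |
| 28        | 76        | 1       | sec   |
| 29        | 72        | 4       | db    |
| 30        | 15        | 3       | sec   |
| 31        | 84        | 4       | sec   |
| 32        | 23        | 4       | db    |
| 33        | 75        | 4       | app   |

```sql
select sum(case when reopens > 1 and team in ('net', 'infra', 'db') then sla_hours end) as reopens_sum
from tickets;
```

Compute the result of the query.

ticket_id=20: ✗
ticket_id=21: ✗
ticket_id=22: ✓ → 87
ticket_id=23: ✓ → 44
ticket_id=24: ✗
ticket_id=25: ✓ → 18
ticket_id=26: ✗
ticket_id=27: ✓ → 43
ticket_id=28: ✗
ticket_id=29: ✓ → 72
ticket_id=30: ✗
ticket_id=31: ✗
ticket_id=32: ✓ → 23
ticket_id=33: ✗
reopens_sum = 87 + 44 + 18 + 43 + 72 + 23 = 287

287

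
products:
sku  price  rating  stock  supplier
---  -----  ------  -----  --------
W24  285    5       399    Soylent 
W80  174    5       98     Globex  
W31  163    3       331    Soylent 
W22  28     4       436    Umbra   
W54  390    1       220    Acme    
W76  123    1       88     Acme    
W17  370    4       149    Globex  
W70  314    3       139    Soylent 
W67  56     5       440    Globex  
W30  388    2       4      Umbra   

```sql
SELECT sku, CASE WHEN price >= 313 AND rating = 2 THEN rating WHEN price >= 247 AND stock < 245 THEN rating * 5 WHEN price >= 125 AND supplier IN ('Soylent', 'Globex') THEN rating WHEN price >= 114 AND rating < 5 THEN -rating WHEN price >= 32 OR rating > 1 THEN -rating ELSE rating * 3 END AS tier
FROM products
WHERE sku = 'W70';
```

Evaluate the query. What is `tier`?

sku = W70: price=314, rating=3, stock=139, supplier=Soylent.
price >= 313 AND rating = 2 → false
price >= 247 AND stock < 245 → true → 15

15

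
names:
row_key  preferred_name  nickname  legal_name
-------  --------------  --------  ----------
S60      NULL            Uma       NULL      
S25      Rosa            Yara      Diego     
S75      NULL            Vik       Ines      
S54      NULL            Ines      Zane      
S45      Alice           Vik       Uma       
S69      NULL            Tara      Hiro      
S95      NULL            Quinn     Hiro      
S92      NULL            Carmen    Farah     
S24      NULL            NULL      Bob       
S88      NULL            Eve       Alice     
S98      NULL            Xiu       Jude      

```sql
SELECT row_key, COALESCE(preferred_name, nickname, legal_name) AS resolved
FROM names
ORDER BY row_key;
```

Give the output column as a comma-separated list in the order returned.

row_key=S24: preferred_name=NULL, nickname=NULL, legal_name=Bob → Bob
row_key=S25: preferred_name=Rosa → Rosa
row_key=S45: preferred_name=Alice → Alice
row_key=S54: preferred_name=NULL, nickname=Ines → Ines
row_key=S60: preferred_name=NULL, nickname=Uma → Uma
row_key=S69: preferred_name=NULL, nickname=Tara → Tara
row_key=S75: preferred_name=NULL, nickname=Vik → Vik
row_key=S88: preferred_name=NULL, nickname=Eve → Eve
row_key=S92: preferred_name=NULL, nickname=Carmen → Carmen
row_key=S95: preferred_name=NULL, nickname=Quinn → Quinn
row_key=S98: preferred_name=NULL, nickname=Xiu → Xiu

Bob, Rosa, Alice, Ines, Uma, Tara, Vik, Eve, Carmen, Quinn, Xiu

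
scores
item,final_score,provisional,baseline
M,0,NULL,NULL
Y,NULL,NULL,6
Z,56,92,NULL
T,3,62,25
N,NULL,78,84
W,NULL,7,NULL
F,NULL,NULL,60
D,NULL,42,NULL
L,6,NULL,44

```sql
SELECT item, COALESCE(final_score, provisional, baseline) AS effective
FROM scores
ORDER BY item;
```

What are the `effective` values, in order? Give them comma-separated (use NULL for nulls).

item=D: final_score=NULL, provisional=42 → 42
item=F: final_score=NULL, provisional=NULL, baseline=60 → 60
item=L: final_score=6 → 6
item=M: final_score=0 → 0
item=N: final_score=NULL, provisional=78 → 78
item=T: final_score=3 → 3
item=W: final_score=NULL, provisional=7 → 7
item=Y: final_score=NULL, provisional=NULL, baseline=6 → 6
item=Z: final_score=56 → 56

42, 60, 6, 0, 78, 3, 7, 6, 56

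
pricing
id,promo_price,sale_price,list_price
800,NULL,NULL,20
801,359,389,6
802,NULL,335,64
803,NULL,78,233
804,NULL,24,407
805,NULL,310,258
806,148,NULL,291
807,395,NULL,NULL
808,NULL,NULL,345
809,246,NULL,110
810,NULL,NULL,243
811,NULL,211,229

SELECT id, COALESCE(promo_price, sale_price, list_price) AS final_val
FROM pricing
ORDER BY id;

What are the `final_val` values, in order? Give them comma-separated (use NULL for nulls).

id=800: promo_price=NULL, sale_price=NULL, list_price=20 → 20
id=801: promo_price=359 → 359
id=802: promo_price=NULL, sale_price=335 → 335
id=803: promo_price=NULL, sale_price=78 → 78
id=804: promo_price=NULL, sale_price=24 → 24
id=805: promo_price=NULL, sale_price=310 → 310
id=806: promo_price=148 → 148
id=807: promo_price=395 → 395
id=808: promo_price=NULL, sale_price=NULL, list_price=345 → 345
id=809: promo_price=246 → 246
id=810: promo_price=NULL, sale_price=NULL, list_price=243 → 243
id=811: promo_price=NULL, sale_price=211 → 211

20, 359, 335, 78, 24, 310, 148, 395, 345, 246, 243, 211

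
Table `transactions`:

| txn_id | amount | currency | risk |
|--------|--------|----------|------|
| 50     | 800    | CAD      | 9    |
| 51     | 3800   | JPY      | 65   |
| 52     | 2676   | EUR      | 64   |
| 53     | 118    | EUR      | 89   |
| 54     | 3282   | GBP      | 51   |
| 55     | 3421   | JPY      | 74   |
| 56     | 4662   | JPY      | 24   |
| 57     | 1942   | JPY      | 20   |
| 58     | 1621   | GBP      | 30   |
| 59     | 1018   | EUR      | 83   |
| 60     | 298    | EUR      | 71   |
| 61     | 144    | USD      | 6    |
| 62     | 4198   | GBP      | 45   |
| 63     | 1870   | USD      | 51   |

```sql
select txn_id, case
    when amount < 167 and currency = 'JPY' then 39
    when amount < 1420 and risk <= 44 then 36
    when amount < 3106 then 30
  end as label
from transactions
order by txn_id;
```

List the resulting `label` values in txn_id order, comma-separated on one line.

36, NULL, 30, 30, NULL, NULL, NULL, 30, 30, 30, 30, 36, NULL, 30

txn_id=50: amount < 1420 and risk <= 44 → 36
txn_id=51: (no match → NULL) → NULL
txn_id=52: amount < 3106 → 30
txn_id=53: amount < 3106 → 30
txn_id=54: (no match → NULL) → NULL
txn_id=55: (no match → NULL) → NULL
txn_id=56: (no match → NULL) → NULL
txn_id=57: amount < 3106 → 30
txn_id=58: amount < 3106 → 30
txn_id=59: amount < 3106 → 30
txn_id=60: amount < 3106 → 30
txn_id=61: amount < 1420 and risk <= 44 → 36
txn_id=62: (no match → NULL) → NULL
txn_id=63: amount < 3106 → 30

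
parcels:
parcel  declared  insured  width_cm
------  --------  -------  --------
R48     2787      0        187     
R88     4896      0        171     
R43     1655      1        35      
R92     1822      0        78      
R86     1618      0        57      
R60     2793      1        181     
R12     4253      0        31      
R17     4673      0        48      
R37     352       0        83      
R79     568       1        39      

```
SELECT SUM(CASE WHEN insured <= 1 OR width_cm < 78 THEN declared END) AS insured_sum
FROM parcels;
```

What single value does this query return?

parcel=R48: ✓ → 2787
parcel=R88: ✓ → 4896
parcel=R43: ✓ → 1655
parcel=R92: ✓ → 1822
parcel=R86: ✓ → 1618
parcel=R60: ✓ → 2793
parcel=R12: ✓ → 4253
parcel=R17: ✓ → 4673
parcel=R37: ✓ → 352
parcel=R79: ✓ → 568
insured_sum = 2787 + 4896 + 1655 + 1822 + 1618 + 2793 + 4253 + 4673 + 352 + 568 = 25417

25417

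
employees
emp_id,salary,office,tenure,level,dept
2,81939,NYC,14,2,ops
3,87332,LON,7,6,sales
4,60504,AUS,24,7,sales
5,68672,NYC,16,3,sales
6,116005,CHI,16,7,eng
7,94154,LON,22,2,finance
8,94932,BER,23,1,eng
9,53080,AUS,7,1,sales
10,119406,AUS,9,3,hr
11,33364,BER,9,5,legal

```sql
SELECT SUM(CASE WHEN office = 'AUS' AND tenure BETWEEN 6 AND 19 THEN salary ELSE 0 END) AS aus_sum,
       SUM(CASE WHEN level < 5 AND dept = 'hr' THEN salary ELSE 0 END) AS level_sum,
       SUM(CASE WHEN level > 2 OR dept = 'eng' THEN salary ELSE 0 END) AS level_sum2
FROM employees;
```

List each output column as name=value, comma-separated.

aus_sum=172486, level_sum=119406, level_sum2=580215

[aus_sum: office = 'AUS' AND tenure BETWEEN 6 AND 19]
emp_id=2: ✗
emp_id=3: ✗
emp_id=4: ✗
emp_id=5: ✗
emp_id=6: ✗
emp_id=7: ✗
emp_id=8: ✗
emp_id=9: ✓ → 53080
emp_id=10: ✓ → 119406
emp_id=11: ✗
aus_sum = 53080 + 119406 = 172486
—
[level_sum: level < 5 AND dept = 'hr']
emp_id=2: ✗
emp_id=3: ✗
emp_id=4: ✗
emp_id=5: ✗
emp_id=6: ✗
emp_id=7: ✗
emp_id=8: ✗
emp_id=9: ✗
emp_id=10: ✓ → 119406
emp_id=11: ✗
level_sum = 119406
—
[level_sum2: level > 2 OR dept = 'eng']
emp_id=2: ✗
emp_id=3: ✓ → 87332
emp_id=4: ✓ → 60504
emp_id=5: ✓ → 68672
emp_id=6: ✓ → 116005
emp_id=7: ✗
emp_id=8: ✓ → 94932
emp_id=9: ✗
emp_id=10: ✓ → 119406
emp_id=11: ✓ → 33364
level_sum2 = 87332 + 60504 + 68672 + 116005 + 94932 + 119406 + 33364 = 580215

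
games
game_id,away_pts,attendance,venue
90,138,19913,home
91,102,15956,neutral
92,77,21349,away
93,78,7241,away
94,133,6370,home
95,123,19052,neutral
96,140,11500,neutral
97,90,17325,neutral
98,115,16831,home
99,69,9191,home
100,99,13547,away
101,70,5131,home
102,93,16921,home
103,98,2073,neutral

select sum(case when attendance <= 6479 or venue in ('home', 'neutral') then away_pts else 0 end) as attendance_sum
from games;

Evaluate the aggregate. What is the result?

1171

game_id=90: ✓ → 138
game_id=91: ✓ → 102
game_id=92: ✗
game_id=93: ✗
game_id=94: ✓ → 133
game_id=95: ✓ → 123
game_id=96: ✓ → 140
game_id=97: ✓ → 90
game_id=98: ✓ → 115
game_id=99: ✓ → 69
game_id=100: ✗
game_id=101: ✓ → 70
game_id=102: ✓ → 93
game_id=103: ✓ → 98
attendance_sum = 138 + 102 + 133 + 123 + 140 + 90 + 115 + 69 + 70 + 93 + 98 = 1171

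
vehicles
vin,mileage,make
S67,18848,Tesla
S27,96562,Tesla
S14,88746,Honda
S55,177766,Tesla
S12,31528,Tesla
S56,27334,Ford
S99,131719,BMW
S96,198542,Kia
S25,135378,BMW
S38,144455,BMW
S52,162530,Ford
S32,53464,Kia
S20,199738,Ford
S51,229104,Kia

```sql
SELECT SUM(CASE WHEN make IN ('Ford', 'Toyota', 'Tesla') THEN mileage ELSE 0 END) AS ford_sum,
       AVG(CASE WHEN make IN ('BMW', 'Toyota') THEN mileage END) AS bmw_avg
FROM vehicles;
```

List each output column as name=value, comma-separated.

ford_sum=714306, bmw_avg=137184

[ford_sum: make IN ('Ford', 'Toyota', 'Tesla')]
vin=S67: ✓ → 18848
vin=S27: ✓ → 96562
vin=S14: ✗
vin=S55: ✓ → 177766
vin=S12: ✓ → 31528
vin=S56: ✓ → 27334
vin=S99: ✗
vin=S96: ✗
vin=S25: ✗
vin=S38: ✗
vin=S52: ✓ → 162530
vin=S32: ✗
vin=S20: ✓ → 199738
vin=S51: ✗
ford_sum = 18848 + 96562 + 177766 + 31528 + 27334 + 162530 + 199738 = 714306
—
[bmw_avg: make IN ('BMW', 'Toyota')]
vin=S67: ✗
vin=S27: ✗
vin=S14: ✗
vin=S55: ✗
vin=S12: ✗
vin=S56: ✗
vin=S99: ✓ → 131719
vin=S96: ✗
vin=S25: ✓ → 135378
vin=S38: ✓ → 144455
vin=S52: ✗
vin=S32: ✗
vin=S20: ✗
vin=S51: ✗
bmw_avg = (131719 + 135378 + 144455) / 3 = 137184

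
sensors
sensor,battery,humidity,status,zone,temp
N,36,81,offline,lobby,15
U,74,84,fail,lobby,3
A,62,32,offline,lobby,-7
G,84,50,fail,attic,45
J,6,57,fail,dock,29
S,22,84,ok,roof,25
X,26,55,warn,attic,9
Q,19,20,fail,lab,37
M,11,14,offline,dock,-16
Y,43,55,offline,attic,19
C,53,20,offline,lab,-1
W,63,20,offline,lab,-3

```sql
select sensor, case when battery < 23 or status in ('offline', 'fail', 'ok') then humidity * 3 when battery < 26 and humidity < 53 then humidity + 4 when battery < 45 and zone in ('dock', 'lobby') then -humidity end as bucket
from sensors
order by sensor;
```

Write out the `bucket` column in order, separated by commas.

sensor=A: battery < 23 or status in ('offline', 'fail', 'ok') → 96
sensor=C: battery < 23 or status in ('offline', 'fail', 'ok') → 60
sensor=G: battery < 23 or status in ('offline', 'fail', 'ok') → 150
sensor=J: battery < 23 or status in ('offline', 'fail', 'ok') → 171
sensor=M: battery < 23 or status in ('offline', 'fail', 'ok') → 42
sensor=N: battery < 23 or status in ('offline', 'fail', 'ok') → 243
sensor=Q: battery < 23 or status in ('offline', 'fail', 'ok') → 60
sensor=S: battery < 23 or status in ('offline', 'fail', 'ok') → 252
sensor=U: battery < 23 or status in ('offline', 'fail', 'ok') → 252
sensor=W: battery < 23 or status in ('offline', 'fail', 'ok') → 60
sensor=X: (no match → NULL) → NULL
sensor=Y: battery < 23 or status in ('offline', 'fail', 'ok') → 165

96, 60, 150, 171, 42, 243, 60, 252, 252, 60, NULL, 165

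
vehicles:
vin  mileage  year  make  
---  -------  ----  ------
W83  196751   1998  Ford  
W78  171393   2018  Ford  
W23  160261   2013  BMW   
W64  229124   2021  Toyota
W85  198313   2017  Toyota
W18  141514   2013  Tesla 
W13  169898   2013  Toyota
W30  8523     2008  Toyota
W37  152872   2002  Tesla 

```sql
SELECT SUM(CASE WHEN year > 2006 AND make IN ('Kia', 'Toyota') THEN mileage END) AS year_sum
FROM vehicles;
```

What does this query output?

605858

vin=W83: ✗
vin=W78: ✗
vin=W23: ✗
vin=W64: ✓ → 229124
vin=W85: ✓ → 198313
vin=W18: ✗
vin=W13: ✓ → 169898
vin=W30: ✓ → 8523
vin=W37: ✗
year_sum = 229124 + 198313 + 169898 + 8523 = 605858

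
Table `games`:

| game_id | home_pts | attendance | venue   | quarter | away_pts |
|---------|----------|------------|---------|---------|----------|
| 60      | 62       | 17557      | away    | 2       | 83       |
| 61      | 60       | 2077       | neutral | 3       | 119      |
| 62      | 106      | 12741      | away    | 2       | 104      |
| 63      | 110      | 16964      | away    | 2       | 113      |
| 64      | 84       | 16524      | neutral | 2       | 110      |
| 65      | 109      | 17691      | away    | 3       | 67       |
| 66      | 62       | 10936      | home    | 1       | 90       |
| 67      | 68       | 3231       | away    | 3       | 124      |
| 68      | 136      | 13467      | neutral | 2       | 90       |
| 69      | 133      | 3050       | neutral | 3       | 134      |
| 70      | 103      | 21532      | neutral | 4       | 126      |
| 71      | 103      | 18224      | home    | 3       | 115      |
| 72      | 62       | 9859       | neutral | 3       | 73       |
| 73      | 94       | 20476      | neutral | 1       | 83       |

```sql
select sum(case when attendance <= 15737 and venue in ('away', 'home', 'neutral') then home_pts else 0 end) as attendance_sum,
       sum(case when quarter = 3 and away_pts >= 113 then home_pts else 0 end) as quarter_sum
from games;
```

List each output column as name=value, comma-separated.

[attendance_sum: attendance <= 15737 and venue in ('away', 'home', 'neutral')]
game_id=60: ✗
game_id=61: ✓ → 60
game_id=62: ✓ → 106
game_id=63: ✗
game_id=64: ✗
game_id=65: ✗
game_id=66: ✓ → 62
game_id=67: ✓ → 68
game_id=68: ✓ → 136
game_id=69: ✓ → 133
game_id=70: ✗
game_id=71: ✗
game_id=72: ✓ → 62
game_id=73: ✗
attendance_sum = 60 + 106 + 62 + 68 + 136 + 133 + 62 = 627
—
[quarter_sum: quarter = 3 and away_pts >= 113]
game_id=60: ✗
game_id=61: ✓ → 60
game_id=62: ✗
game_id=63: ✗
game_id=64: ✗
game_id=65: ✗
game_id=66: ✗
game_id=67: ✓ → 68
game_id=68: ✗
game_id=69: ✓ → 133
game_id=70: ✗
game_id=71: ✓ → 103
game_id=72: ✗
game_id=73: ✗
quarter_sum = 60 + 68 + 133 + 103 = 364

attendance_sum=627, quarter_sum=364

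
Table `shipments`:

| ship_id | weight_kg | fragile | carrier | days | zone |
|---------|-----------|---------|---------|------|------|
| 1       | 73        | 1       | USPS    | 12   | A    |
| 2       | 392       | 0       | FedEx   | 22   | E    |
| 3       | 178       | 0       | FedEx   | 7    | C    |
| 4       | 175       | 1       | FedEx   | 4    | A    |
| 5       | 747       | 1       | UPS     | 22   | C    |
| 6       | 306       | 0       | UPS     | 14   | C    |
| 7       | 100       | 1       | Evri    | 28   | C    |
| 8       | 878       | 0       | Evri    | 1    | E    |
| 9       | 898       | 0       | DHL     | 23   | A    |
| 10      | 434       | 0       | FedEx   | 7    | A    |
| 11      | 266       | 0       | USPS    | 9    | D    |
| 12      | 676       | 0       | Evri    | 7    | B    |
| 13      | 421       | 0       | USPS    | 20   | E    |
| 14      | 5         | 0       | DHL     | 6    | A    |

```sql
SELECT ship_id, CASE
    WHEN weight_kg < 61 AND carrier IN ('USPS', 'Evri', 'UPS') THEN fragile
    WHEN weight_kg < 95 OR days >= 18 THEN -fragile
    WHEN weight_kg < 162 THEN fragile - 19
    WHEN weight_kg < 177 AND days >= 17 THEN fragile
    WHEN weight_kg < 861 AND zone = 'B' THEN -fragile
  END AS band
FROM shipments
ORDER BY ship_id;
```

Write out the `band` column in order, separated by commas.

ship_id=1: weight_kg < 95 OR days >= 18 → -1
ship_id=2: weight_kg < 95 OR days >= 18 → 0
ship_id=3: (no match → NULL) → NULL
ship_id=4: (no match → NULL) → NULL
ship_id=5: weight_kg < 95 OR days >= 18 → -1
ship_id=6: (no match → NULL) → NULL
ship_id=7: weight_kg < 95 OR days >= 18 → -1
ship_id=8: (no match → NULL) → NULL
ship_id=9: weight_kg < 95 OR days >= 18 → 0
ship_id=10: (no match → NULL) → NULL
ship_id=11: (no match → NULL) → NULL
ship_id=12: weight_kg < 861 AND zone = 'B' → 0
ship_id=13: weight_kg < 95 OR days >= 18 → 0
ship_id=14: weight_kg < 95 OR days >= 18 → 0

-1, 0, NULL, NULL, -1, NULL, -1, NULL, 0, NULL, NULL, 0, 0, 0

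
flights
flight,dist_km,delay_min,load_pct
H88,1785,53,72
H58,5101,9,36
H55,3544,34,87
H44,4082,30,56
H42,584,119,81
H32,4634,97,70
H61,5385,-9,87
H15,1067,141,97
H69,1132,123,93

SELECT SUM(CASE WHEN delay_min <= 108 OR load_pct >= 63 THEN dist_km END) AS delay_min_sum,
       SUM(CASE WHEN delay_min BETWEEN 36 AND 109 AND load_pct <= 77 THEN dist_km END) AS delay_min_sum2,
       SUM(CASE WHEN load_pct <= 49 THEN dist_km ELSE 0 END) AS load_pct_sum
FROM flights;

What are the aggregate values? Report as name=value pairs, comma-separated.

[delay_min_sum: delay_min <= 108 OR load_pct >= 63]
flight=H88: ✓ → 1785
flight=H58: ✓ → 5101
flight=H55: ✓ → 3544
flight=H44: ✓ → 4082
flight=H42: ✓ → 584
flight=H32: ✓ → 4634
flight=H61: ✓ → 5385
flight=H15: ✓ → 1067
flight=H69: ✓ → 1132
delay_min_sum = 1785 + 5101 + 3544 + 4082 + 584 + 4634 + 5385 + 1067 + 1132 = 27314
—
[delay_min_sum2: delay_min BETWEEN 36 AND 109 AND load_pct <= 77]
flight=H88: ✓ → 1785
flight=H58: ✗
flight=H55: ✗
flight=H44: ✗
flight=H42: ✗
flight=H32: ✓ → 4634
flight=H61: ✗
flight=H15: ✗
flight=H69: ✗
delay_min_sum2 = 1785 + 4634 = 6419
—
[load_pct_sum: load_pct <= 49]
flight=H88: ✗
flight=H58: ✓ → 5101
flight=H55: ✗
flight=H44: ✗
flight=H42: ✗
flight=H32: ✗
flight=H61: ✗
flight=H15: ✗
flight=H69: ✗
load_pct_sum = 5101

delay_min_sum=27314, delay_min_sum2=6419, load_pct_sum=5101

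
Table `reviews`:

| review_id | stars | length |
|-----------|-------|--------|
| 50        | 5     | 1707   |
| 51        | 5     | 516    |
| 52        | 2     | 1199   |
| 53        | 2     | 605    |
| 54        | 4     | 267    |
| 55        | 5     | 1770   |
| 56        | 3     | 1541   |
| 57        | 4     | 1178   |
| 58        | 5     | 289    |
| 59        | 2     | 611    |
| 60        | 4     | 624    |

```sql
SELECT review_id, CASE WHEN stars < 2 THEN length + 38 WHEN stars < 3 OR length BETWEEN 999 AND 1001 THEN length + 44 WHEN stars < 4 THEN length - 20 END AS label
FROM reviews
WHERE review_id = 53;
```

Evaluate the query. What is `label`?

review_id = 53: stars=2, length=605.
stars < 2 → false
stars < 3 OR length BETWEEN 999 AND 1001 → true → 649

649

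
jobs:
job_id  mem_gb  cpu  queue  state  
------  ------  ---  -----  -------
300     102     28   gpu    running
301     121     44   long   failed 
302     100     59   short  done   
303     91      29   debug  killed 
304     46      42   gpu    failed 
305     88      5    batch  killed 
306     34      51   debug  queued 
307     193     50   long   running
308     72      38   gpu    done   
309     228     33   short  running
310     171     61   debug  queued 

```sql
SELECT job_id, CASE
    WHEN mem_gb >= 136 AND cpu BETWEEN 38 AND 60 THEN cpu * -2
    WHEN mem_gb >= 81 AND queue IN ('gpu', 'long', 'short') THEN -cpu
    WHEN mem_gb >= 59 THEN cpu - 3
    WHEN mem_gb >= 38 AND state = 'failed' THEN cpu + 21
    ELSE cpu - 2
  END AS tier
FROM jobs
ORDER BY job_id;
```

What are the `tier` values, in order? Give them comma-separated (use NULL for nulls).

job_id=300: mem_gb >= 81 AND queue IN ('gpu', 'long', 'short') → -28
job_id=301: mem_gb >= 81 AND queue IN ('gpu', 'long', 'short') → -44
job_id=302: mem_gb >= 81 AND queue IN ('gpu', 'long', 'short') → -59
job_id=303: mem_gb >= 59 → 26
job_id=304: mem_gb >= 38 AND state = 'failed' → 63
job_id=305: mem_gb >= 59 → 2
job_id=306: ELSE → 49
job_id=307: mem_gb >= 136 AND cpu BETWEEN 38 AND 60 → -100
job_id=308: mem_gb >= 59 → 35
job_id=309: mem_gb >= 81 AND queue IN ('gpu', 'long', 'short') → -33
job_id=310: mem_gb >= 59 → 58

-28, -44, -59, 26, 63, 2, 49, -100, 35, -33, 58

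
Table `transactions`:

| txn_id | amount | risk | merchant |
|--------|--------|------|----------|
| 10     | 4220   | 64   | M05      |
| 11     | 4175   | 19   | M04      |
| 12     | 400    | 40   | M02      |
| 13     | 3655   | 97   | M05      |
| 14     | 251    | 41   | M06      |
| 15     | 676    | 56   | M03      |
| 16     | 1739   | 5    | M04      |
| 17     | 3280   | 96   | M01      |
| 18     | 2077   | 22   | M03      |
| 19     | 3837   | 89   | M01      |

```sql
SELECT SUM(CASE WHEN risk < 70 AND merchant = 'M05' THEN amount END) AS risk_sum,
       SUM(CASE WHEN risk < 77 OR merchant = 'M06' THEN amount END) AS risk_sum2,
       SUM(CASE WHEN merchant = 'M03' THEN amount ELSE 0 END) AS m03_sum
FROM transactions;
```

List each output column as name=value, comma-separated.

[risk_sum: risk < 70 AND merchant = 'M05']
txn_id=10: ✓ → 4220
txn_id=11: ✗
txn_id=12: ✗
txn_id=13: ✗
txn_id=14: ✗
txn_id=15: ✗
txn_id=16: ✗
txn_id=17: ✗
txn_id=18: ✗
txn_id=19: ✗
risk_sum = 4220
—
[risk_sum2: risk < 77 OR merchant = 'M06']
txn_id=10: ✓ → 4220
txn_id=11: ✓ → 4175
txn_id=12: ✓ → 400
txn_id=13: ✗
txn_id=14: ✓ → 251
txn_id=15: ✓ → 676
txn_id=16: ✓ → 1739
txn_id=17: ✗
txn_id=18: ✓ → 2077
txn_id=19: ✗
risk_sum2 = 4220 + 4175 + 400 + 251 + 676 + 1739 + 2077 = 13538
—
[m03_sum: merchant = 'M03']
txn_id=10: ✗
txn_id=11: ✗
txn_id=12: ✗
txn_id=13: ✗
txn_id=14: ✗
txn_id=15: ✓ → 676
txn_id=16: ✗
txn_id=17: ✗
txn_id=18: ✓ → 2077
txn_id=19: ✗
m03_sum = 676 + 2077 = 2753

risk_sum=4220, risk_sum2=13538, m03_sum=2753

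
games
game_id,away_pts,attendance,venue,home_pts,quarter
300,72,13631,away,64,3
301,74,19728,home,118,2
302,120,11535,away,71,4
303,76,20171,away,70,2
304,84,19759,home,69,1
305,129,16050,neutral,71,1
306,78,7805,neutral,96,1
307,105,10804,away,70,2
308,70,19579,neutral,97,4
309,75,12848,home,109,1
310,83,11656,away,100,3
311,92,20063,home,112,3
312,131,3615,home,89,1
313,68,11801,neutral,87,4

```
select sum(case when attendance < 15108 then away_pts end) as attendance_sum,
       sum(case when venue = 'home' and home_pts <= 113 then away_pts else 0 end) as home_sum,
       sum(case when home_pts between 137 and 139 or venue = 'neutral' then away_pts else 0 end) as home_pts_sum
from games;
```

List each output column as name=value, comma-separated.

[attendance_sum: attendance < 15108]
game_id=300: ✓ → 72
game_id=301: ✗
game_id=302: ✓ → 120
game_id=303: ✗
game_id=304: ✗
game_id=305: ✗
game_id=306: ✓ → 78
game_id=307: ✓ → 105
game_id=308: ✗
game_id=309: ✓ → 75
game_id=310: ✓ → 83
game_id=311: ✗
game_id=312: ✓ → 131
game_id=313: ✓ → 68
attendance_sum = 72 + 120 + 78 + 105 + 75 + 83 + 131 + 68 = 732
—
[home_sum: venue = 'home' and home_pts <= 113]
game_id=300: ✗
game_id=301: ✗
game_id=302: ✗
game_id=303: ✗
game_id=304: ✓ → 84
game_id=305: ✗
game_id=306: ✗
game_id=307: ✗
game_id=308: ✗
game_id=309: ✓ → 75
game_id=310: ✗
game_id=311: ✓ → 92
game_id=312: ✓ → 131
game_id=313: ✗
home_sum = 84 + 75 + 92 + 131 = 382
—
[home_pts_sum: home_pts between 137 and 139 or venue = 'neutral']
game_id=300: ✗
game_id=301: ✗
game_id=302: ✗
game_id=303: ✗
game_id=304: ✗
game_id=305: ✓ → 129
game_id=306: ✓ → 78
game_id=307: ✗
game_id=308: ✓ → 70
game_id=309: ✗
game_id=310: ✗
game_id=311: ✗
game_id=312: ✗
game_id=313: ✓ → 68
home_pts_sum = 129 + 78 + 70 + 68 = 345

attendance_sum=732, home_sum=382, home_pts_sum=345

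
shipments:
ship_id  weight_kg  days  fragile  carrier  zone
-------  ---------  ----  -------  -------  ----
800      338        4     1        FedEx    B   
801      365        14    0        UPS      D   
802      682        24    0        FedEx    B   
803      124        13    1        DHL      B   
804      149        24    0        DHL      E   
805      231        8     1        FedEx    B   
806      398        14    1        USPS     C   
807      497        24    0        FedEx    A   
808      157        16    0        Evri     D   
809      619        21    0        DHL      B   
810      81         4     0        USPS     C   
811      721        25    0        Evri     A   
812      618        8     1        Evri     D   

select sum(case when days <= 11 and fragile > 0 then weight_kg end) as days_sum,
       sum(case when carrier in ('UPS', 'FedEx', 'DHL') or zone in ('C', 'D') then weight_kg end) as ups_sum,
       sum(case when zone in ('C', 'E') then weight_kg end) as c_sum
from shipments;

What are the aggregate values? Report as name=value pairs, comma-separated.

[days_sum: days <= 11 and fragile > 0]
ship_id=800: ✓ → 338
ship_id=801: ✗
ship_id=802: ✗
ship_id=803: ✗
ship_id=804: ✗
ship_id=805: ✓ → 231
ship_id=806: ✗
ship_id=807: ✗
ship_id=808: ✗
ship_id=809: ✗
ship_id=810: ✗
ship_id=811: ✗
ship_id=812: ✓ → 618
days_sum = 338 + 231 + 618 = 1187
—
[ups_sum: carrier in ('UPS', 'FedEx', 'DHL') or zone in ('C', 'D')]
ship_id=800: ✓ → 338
ship_id=801: ✓ → 365
ship_id=802: ✓ → 682
ship_id=803: ✓ → 124
ship_id=804: ✓ → 149
ship_id=805: ✓ → 231
ship_id=806: ✓ → 398
ship_id=807: ✓ → 497
ship_id=808: ✓ → 157
ship_id=809: ✓ → 619
ship_id=810: ✓ → 81
ship_id=811: ✗
ship_id=812: ✓ → 618
ups_sum = 338 + 365 + 682 + 124 + 149 + 231 + 398 + 497 + 157 + 619 + 81 + 618 = 4259
—
[c_sum: zone in ('C', 'E')]
ship_id=800: ✗
ship_id=801: ✗
ship_id=802: ✗
ship_id=803: ✗
ship_id=804: ✓ → 149
ship_id=805: ✗
ship_id=806: ✓ → 398
ship_id=807: ✗
ship_id=808: ✗
ship_id=809: ✗
ship_id=810: ✓ → 81
ship_id=811: ✗
ship_id=812: ✗
c_sum = 149 + 398 + 81 = 628

days_sum=1187, ups_sum=4259, c_sum=628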